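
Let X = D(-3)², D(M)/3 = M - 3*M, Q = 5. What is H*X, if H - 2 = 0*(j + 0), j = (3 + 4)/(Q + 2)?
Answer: 648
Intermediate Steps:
j = 1 (j = (3 + 4)/(5 + 2) = 7/7 = 7*(⅐) = 1)
D(M) = -6*M (D(M) = 3*(M - 3*M) = 3*(-2*M) = -6*M)
H = 2 (H = 2 + 0*(1 + 0) = 2 + 0*1 = 2 + 0 = 2)
X = 324 (X = (-6*(-3))² = 18² = 324)
H*X = 2*324 = 648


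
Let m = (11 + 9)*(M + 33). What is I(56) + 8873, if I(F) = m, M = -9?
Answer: 9353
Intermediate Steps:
m = 480 (m = (11 + 9)*(-9 + 33) = 20*24 = 480)
I(F) = 480
I(56) + 8873 = 480 + 8873 = 9353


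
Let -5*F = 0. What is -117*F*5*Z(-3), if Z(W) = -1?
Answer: 0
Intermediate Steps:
F = 0 (F = -⅕*0 = 0)
-117*F*5*Z(-3) = -117*0*5*(-1) = -0*(-1) = -117*0 = 0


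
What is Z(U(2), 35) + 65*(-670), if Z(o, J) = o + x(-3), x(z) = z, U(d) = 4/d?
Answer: -43551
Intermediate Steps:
Z(o, J) = -3 + o (Z(o, J) = o - 3 = -3 + o)
Z(U(2), 35) + 65*(-670) = (-3 + 4/2) + 65*(-670) = (-3 + 4*(1/2)) - 43550 = (-3 + 2) - 43550 = -1 - 43550 = -43551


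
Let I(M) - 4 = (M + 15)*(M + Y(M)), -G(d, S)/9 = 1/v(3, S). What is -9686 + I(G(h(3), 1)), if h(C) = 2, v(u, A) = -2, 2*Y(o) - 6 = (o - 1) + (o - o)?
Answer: -76013/8 ≈ -9501.6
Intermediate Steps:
Y(o) = 5/2 + o/2 (Y(o) = 3 + ((o - 1) + (o - o))/2 = 3 + ((-1 + o) + 0)/2 = 3 + (-1 + o)/2 = 3 + (-1/2 + o/2) = 5/2 + o/2)
G(d, S) = 9/2 (G(d, S) = -9/(-2) = -9*(-1/2) = 9/2)
I(M) = 4 + (15 + M)*(5/2 + 3*M/2) (I(M) = 4 + (M + 15)*(M + (5/2 + M/2)) = 4 + (15 + M)*(5/2 + 3*M/2))
-9686 + I(G(h(3), 1)) = -9686 + (83/2 + 25*(9/2) + 3*(9/2)**2/2) = -9686 + (83/2 + 225/2 + (3/2)*(81/4)) = -9686 + (83/2 + 225/2 + 243/8) = -9686 + 1475/8 = -76013/8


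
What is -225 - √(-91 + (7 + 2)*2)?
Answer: -225 - I*√73 ≈ -225.0 - 8.544*I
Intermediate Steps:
-225 - √(-91 + (7 + 2)*2) = -225 - √(-91 + 9*2) = -225 - √(-91 + 18) = -225 - √(-73) = -225 - I*√73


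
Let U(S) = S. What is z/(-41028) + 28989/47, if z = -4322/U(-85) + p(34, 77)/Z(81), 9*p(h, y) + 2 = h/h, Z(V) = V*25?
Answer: 28345610459713/45956961900 ≈ 616.79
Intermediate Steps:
Z(V) = 25*V
p(h, y) = -⅑ (p(h, y) = -2/9 + (h/h)/9 = -2/9 + (⅑)*1 = -2/9 + ⅑ = -⅑)
z = 15753673/309825 (z = -4322/(-85) - 1/(9*(25*81)) = -4322*(-1/85) - ⅑/2025 = 4322/85 - ⅑*1/2025 = 4322/85 - 1/18225 = 15753673/309825 ≈ 50.847)
z/(-41028) + 28989/47 = (15753673/309825)/(-41028) + 28989/47 = (15753673/309825)*(-1/41028) + 28989*(1/47) = -1211821/977807700 + 28989/47 = 28345610459713/45956961900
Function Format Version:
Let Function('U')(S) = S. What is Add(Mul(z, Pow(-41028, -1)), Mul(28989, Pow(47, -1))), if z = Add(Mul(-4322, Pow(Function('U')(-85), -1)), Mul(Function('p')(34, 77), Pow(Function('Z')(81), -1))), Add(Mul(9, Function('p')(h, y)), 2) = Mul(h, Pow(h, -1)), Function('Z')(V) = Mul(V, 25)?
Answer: Rational(28345610459713, 45956961900) ≈ 616.79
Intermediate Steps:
Function('Z')(V) = Mul(25, V)
Function('p')(h, y) = Rational(-1, 9) (Function('p')(h, y) = Add(Rational(-2, 9), Mul(Rational(1, 9), Mul(h, Pow(h, -1)))) = Add(Rational(-2, 9), Mul(Rational(1, 9), 1)) = Add(Rational(-2, 9), Rational(1, 9)) = Rational(-1, 9))
z = Rational(15753673, 309825) (z = Add(Mul(-4322, Pow(-85, -1)), Mul(Rational(-1, 9), Pow(Mul(25, 81), -1))) = Add(Mul(-4322, Rational(-1, 85)), Mul(Rational(-1, 9), Pow(2025, -1))) = Add(Rational(4322, 85), Mul(Rational(-1, 9), Rational(1, 2025))) = Add(Rational(4322, 85), Rational(-1, 18225)) = Rational(15753673, 309825) ≈ 50.847)
Add(Mul(z, Pow(-41028, -1)), Mul(28989, Pow(47, -1))) = Add(Mul(Rational(15753673, 309825), Pow(-41028, -1)), Mul(28989, Pow(47, -1))) = Add(Mul(Rational(15753673, 309825), Rational(-1, 41028)), Mul(28989, Rational(1, 47))) = Add(Rational(-1211821, 977807700), Rational(28989, 47)) = Rational(28345610459713, 45956961900)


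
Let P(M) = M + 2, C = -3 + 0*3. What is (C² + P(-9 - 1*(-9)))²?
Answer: 121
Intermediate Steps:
C = -3 (C = -3 + 0 = -3)
P(M) = 2 + M
(C² + P(-9 - 1*(-9)))² = ((-3)² + (2 + (-9 - 1*(-9))))² = (9 + (2 + (-9 + 9)))² = (9 + (2 + 0))² = (9 + 2)² = 11² = 121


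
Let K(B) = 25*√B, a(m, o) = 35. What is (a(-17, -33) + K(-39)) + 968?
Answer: 1003 + 25*I*√39 ≈ 1003.0 + 156.13*I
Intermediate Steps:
(a(-17, -33) + K(-39)) + 968 = (35 + 25*√(-39)) + 968 = (35 + 25*(I*√39)) + 968 = (35 + 25*I*√39) + 968 = 1003 + 25*I*√39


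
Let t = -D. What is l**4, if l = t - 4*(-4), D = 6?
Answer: 10000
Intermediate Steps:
t = -6 (t = -1*6 = -6)
l = 10 (l = -6 - 4*(-4) = -6 + 16 = 10)
l**4 = 10**4 = 10000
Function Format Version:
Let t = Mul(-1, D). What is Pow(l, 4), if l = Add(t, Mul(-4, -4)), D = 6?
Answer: 10000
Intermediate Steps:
t = -6 (t = Mul(-1, 6) = -6)
l = 10 (l = Add(-6, Mul(-4, -4)) = Add(-6, 16) = 10)
Pow(l, 4) = Pow(10, 4) = 10000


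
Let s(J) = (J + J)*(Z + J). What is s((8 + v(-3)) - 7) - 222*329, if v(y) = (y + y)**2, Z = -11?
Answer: -71114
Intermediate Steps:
v(y) = 4*y**2 (v(y) = (2*y)**2 = 4*y**2)
s(J) = 2*J*(-11 + J) (s(J) = (J + J)*(-11 + J) = (2*J)*(-11 + J) = 2*J*(-11 + J))
s((8 + v(-3)) - 7) - 222*329 = 2*((8 + 4*(-3)**2) - 7)*(-11 + ((8 + 4*(-3)**2) - 7)) - 222*329 = 2*((8 + 4*9) - 7)*(-11 + ((8 + 4*9) - 7)) - 73038 = 2*((8 + 36) - 7)*(-11 + ((8 + 36) - 7)) - 73038 = 2*(44 - 7)*(-11 + (44 - 7)) - 73038 = 2*37*(-11 + 37) - 73038 = 2*37*26 - 73038 = 1924 - 73038 = -71114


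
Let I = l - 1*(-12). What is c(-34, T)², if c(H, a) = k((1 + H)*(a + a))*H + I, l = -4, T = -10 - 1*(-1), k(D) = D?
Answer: 407555344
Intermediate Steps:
T = -9 (T = -10 + 1 = -9)
I = 8 (I = -4 - 1*(-12) = -4 + 12 = 8)
c(H, a) = 8 + 2*H*a*(1 + H) (c(H, a) = ((1 + H)*(a + a))*H + 8 = ((1 + H)*(2*a))*H + 8 = (2*a*(1 + H))*H + 8 = 2*H*a*(1 + H) + 8 = 8 + 2*H*a*(1 + H))
c(-34, T)² = (8 + 2*(-34)*(-9)*(1 - 34))² = (8 + 2*(-34)*(-9)*(-33))² = (8 - 20196)² = (-20188)² = 407555344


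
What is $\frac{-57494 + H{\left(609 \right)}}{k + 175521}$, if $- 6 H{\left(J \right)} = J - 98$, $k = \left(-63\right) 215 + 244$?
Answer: $- \frac{69095}{194664} \approx -0.35494$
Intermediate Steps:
$k = -13301$ ($k = -13545 + 244 = -13301$)
$H{\left(J \right)} = \frac{49}{3} - \frac{J}{6}$ ($H{\left(J \right)} = - \frac{J - 98}{6} = - \frac{-98 + J}{6} = \frac{49}{3} - \frac{J}{6}$)
$\frac{-57494 + H{\left(609 \right)}}{k + 175521} = \frac{-57494 + \left(\frac{49}{3} - \frac{203}{2}\right)}{-13301 + 175521} = \frac{-57494 + \left(\frac{49}{3} - \frac{203}{2}\right)}{162220} = \left(-57494 - \frac{511}{6}\right) \frac{1}{162220} = \left(- \frac{345475}{6}\right) \frac{1}{162220} = - \frac{69095}{194664}$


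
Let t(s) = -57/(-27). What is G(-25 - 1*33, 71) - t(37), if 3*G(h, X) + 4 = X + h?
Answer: 8/9 ≈ 0.88889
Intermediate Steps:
t(s) = 19/9 (t(s) = -57*(-1/27) = 19/9)
G(h, X) = -4/3 + X/3 + h/3 (G(h, X) = -4/3 + (X + h)/3 = -4/3 + (X/3 + h/3) = -4/3 + X/3 + h/3)
G(-25 - 1*33, 71) - t(37) = (-4/3 + (⅓)*71 + (-25 - 1*33)/3) - 1*19/9 = (-4/3 + 71/3 + (-25 - 33)/3) - 19/9 = (-4/3 + 71/3 + (⅓)*(-58)) - 19/9 = (-4/3 + 71/3 - 58/3) - 19/9 = 3 - 19/9 = 8/9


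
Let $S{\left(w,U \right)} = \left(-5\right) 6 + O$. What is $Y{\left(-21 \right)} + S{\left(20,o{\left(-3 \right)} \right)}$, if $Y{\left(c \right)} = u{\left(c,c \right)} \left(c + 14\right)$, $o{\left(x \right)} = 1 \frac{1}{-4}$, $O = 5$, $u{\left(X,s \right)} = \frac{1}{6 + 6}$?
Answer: $- \frac{307}{12} \approx -25.583$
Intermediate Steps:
$u{\left(X,s \right)} = \frac{1}{12}$
$o{\left(x \right)} = - \frac{1}{4}$ ($o{\left(x \right)} = 1 \left(- \frac{1}{4}\right) = - \frac{1}{4}$)
$Y{\left(c \right)} = \frac{7}{6} + \frac{c}{12}$ ($Y{\left(c \right)} = \frac{c + 14}{12} = \frac{14 + c}{12} = \frac{7}{6} + \frac{c}{12}$)
$S{\left(w,U \right)} = -25$ ($S{\left(w,U \right)} = \left(-5\right) 6 + 5 = -30 + 5 = -25$)
$Y{\left(-21 \right)} + S{\left(20,o{\left(-3 \right)} \right)} = \left(\frac{7}{6} + \frac{1}{12} \left(-21\right)\right) - 25 = \left(\frac{7}{6} - \frac{7}{4}\right) - 25 = - \frac{7}{12} - 25 = - \frac{307}{12}$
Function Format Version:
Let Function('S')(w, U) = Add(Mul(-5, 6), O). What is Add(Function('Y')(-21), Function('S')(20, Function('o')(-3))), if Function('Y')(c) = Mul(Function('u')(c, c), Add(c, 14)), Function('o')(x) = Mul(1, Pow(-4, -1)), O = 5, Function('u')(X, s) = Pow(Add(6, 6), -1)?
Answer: Rational(-307, 12) ≈ -25.583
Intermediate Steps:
Function('u')(X, s) = Rational(1, 12) (Function('u')(X, s) = Pow(12, -1) = Rational(1, 12))
Function('o')(x) = Rational(-1, 4) (Function('o')(x) = Mul(1, Rational(-1, 4)) = Rational(-1, 4))
Function('Y')(c) = Add(Rational(7, 6), Mul(Rational(1, 12), c)) (Function('Y')(c) = Mul(Rational(1, 12), Add(c, 14)) = Mul(Rational(1, 12), Add(14, c)) = Add(Rational(7, 6), Mul(Rational(1, 12), c)))
Function('S')(w, U) = -25 (Function('S')(w, U) = Add(Mul(-5, 6), 5) = Add(-30, 5) = -25)
Add(Function('Y')(-21), Function('S')(20, Function('o')(-3))) = Add(Add(Rational(7, 6), Mul(Rational(1, 12), -21)), -25) = Add(Add(Rational(7, 6), Rational(-7, 4)), -25) = Add(Rational(-7, 12), -25) = Rational(-307, 12)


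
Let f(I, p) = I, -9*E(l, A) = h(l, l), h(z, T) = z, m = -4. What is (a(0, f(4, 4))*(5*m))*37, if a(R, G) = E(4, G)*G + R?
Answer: 11840/9 ≈ 1315.6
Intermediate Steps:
E(l, A) = -l/9
a(R, G) = R - 4*G/9 (a(R, G) = (-1/9*4)*G + R = -4*G/9 + R = R - 4*G/9)
(a(0, f(4, 4))*(5*m))*37 = ((0 - 4/9*4)*(5*(-4)))*37 = ((0 - 16/9)*(-20))*37 = -16/9*(-20)*37 = (320/9)*37 = 11840/9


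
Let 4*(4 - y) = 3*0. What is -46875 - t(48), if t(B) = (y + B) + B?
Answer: -46975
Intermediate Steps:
y = 4 (y = 4 - 3*0/4 = 4 - ¼*0 = 4 + 0 = 4)
t(B) = 4 + 2*B (t(B) = (4 + B) + B = 4 + 2*B)
-46875 - t(48) = -46875 - (4 + 2*48) = -46875 - (4 + 96) = -46875 - 1*100 = -46875 - 100 = -46975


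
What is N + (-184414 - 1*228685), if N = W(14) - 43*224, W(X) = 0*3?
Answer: -422731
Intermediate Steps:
W(X) = 0
N = -9632 (N = 0 - 43*224 = 0 - 9632 = -9632)
N + (-184414 - 1*228685) = -9632 + (-184414 - 1*228685) = -9632 + (-184414 - 228685) = -9632 - 413099 = -422731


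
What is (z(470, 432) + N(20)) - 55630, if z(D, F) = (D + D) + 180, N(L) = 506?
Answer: -54004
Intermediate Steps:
z(D, F) = 180 + 2*D (z(D, F) = 2*D + 180 = 180 + 2*D)
(z(470, 432) + N(20)) - 55630 = ((180 + 2*470) + 506) - 55630 = ((180 + 940) + 506) - 55630 = (1120 + 506) - 55630 = 1626 - 55630 = -54004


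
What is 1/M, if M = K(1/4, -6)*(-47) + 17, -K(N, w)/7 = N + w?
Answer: -4/7499 ≈ -0.00053340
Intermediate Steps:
K(N, w) = -7*N - 7*w (K(N, w) = -7*(N + w) = -7*N - 7*w)
M = -7499/4 (M = (-7/4 - 7*(-6))*(-47) + 17 = (-7*1/4 + 42)*(-47) + 17 = (-7/4 + 42)*(-47) + 17 = (161/4)*(-47) + 17 = -7567/4 + 17 = -7499/4 ≈ -1874.8)
1/M = 1/(-7499/4) = -4/7499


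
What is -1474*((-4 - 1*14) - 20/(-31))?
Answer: 793012/31 ≈ 25581.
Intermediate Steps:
-1474*((-4 - 1*14) - 20/(-31)) = -1474*((-4 - 14) - 20*(-1/31)) = -1474*(-18 + 20/31) = -1474*(-538/31) = 793012/31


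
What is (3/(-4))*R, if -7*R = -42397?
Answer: -127191/28 ≈ -4542.5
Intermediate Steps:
R = 42397/7 (R = -⅐*(-42397) = 42397/7 ≈ 6056.7)
(3/(-4))*R = (3/(-4))*(42397/7) = -¼*3*(42397/7) = -¾*42397/7 = -127191/28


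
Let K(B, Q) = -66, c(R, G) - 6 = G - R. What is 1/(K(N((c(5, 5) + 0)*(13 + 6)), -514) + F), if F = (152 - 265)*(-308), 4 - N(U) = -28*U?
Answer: 1/34738 ≈ 2.8787e-5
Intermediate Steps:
c(R, G) = 6 + G - R (c(R, G) = 6 + (G - R) = 6 + G - R)
N(U) = 4 + 28*U (N(U) = 4 - (-28)*U = 4 + 28*U)
F = 34804 (F = -113*(-308) = 34804)
1/(K(N((c(5, 5) + 0)*(13 + 6)), -514) + F) = 1/(-66 + 34804) = 1/34738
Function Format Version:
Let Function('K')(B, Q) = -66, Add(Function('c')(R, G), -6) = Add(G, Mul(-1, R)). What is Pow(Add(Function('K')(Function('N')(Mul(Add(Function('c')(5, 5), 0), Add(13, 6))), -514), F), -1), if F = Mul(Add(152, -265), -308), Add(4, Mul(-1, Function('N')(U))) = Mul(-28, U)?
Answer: Rational(1, 34738) ≈ 2.8787e-5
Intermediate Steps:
Function('c')(R, G) = Add(6, G, Mul(-1, R)) (Function('c')(R, G) = Add(6, Add(G, Mul(-1, R))) = Add(6, G, Mul(-1, R)))
Function('N')(U) = Add(4, Mul(28, U)) (Function('N')(U) = Add(4, Mul(-1, Mul(-28, U))) = Add(4, Mul(28, U)))
F = 34804 (F = Mul(-113, -308) = 34804)
Pow(Add(Function('K')(Function('N')(Mul(Add(Function('c')(5, 5), 0), Add(13, 6))), -514), F), -1) = Pow(Add(-66, 34804), -1) = Pow(34738, -1) = Rational(1, 34738)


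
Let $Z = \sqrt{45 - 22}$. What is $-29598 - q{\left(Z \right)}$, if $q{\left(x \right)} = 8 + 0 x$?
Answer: $-29606$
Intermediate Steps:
$Z = \sqrt{23} \approx 4.7958$
$q{\left(x \right)} = 8$ ($q{\left(x \right)} = 8 + 0 = 8$)
$-29598 - q{\left(Z \right)} = -29598 - 8 = -29606$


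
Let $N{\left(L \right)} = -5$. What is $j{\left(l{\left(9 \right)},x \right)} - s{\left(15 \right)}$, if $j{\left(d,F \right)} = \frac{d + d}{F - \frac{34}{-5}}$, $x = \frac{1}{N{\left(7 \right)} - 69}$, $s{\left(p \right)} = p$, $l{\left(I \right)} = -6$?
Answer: $- \frac{14035}{837} \approx -16.768$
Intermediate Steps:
$x = - \frac{1}{74}$ ($x = \frac{1}{-5 - 69} = \frac{1}{-74} = - \frac{1}{74} \approx -0.013514$)
$j{\left(d,F \right)} = \frac{2 d}{\frac{34}{5} + F}$ ($j{\left(d,F \right)} = \frac{2 d}{F - - \frac{34}{5}} = \frac{2 d}{F + \frac{34}{5}} = \frac{2 d}{\frac{34}{5} + F}$)
$j{\left(l{\left(9 \right)},x \right)} - s{\left(15 \right)} = 10 \left(-6\right) \frac{1}{34 + 5 \left(- \frac{1}{74}\right)} - 15 = 10 \left(-6\right) \frac{1}{34 - \frac{5}{74}} - 15 = 10 \left(-6\right) \frac{1}{\frac{2511}{74}} - 15 = 10 \left(-6\right) \frac{74}{2511} - 15 = - \frac{1480}{837} - 15 = - \frac{14035}{837}$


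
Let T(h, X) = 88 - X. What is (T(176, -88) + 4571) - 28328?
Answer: -23581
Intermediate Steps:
(T(176, -88) + 4571) - 28328 = ((88 - 1*(-88)) + 4571) - 28328 = ((88 + 88) + 4571) - 28328 = (176 + 4571) - 28328 = 4747 - 28328 = -23581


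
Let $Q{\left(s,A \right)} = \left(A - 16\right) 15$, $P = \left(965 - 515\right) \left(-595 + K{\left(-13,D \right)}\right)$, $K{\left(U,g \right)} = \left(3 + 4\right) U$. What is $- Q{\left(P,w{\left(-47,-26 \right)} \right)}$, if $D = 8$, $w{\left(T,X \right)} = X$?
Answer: $630$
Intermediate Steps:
$K{\left(U,g \right)} = 7 U$
$P = -308700$ ($P = \left(965 - 515\right) \left(-595 + 7 \left(-13\right)\right) = 450 \left(-595 - 91\right) = 450 \left(-686\right) = -308700$)
$Q{\left(s,A \right)} = -240 + 15 A$ ($Q{\left(s,A \right)} = \left(-16 + A\right) 15 = -240 + 15 A$)
$- Q{\left(P,w{\left(-47,-26 \right)} \right)} = - (-240 + 15 \left(-26\right)) = - (-240 - 390) = \left(-1\right) \left(-630\right) = 630$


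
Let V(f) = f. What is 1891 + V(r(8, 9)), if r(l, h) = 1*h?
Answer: 1900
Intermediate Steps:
r(l, h) = h
1891 + V(r(8, 9)) = 1891 + 9 = 1900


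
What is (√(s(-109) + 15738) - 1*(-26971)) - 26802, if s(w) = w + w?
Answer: 169 + 4*√970 ≈ 293.58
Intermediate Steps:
s(w) = 2*w
(√(s(-109) + 15738) - 1*(-26971)) - 26802 = (√(2*(-109) + 15738) - 1*(-26971)) - 26802 = (√(-218 + 15738) + 26971) - 26802 = (√15520 + 26971) - 26802 = (4*√970 + 26971) - 26802 = (26971 + 4*√970) - 26802 = 169 + 4*√970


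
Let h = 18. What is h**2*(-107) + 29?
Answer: -34639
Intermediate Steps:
h**2*(-107) + 29 = 18**2*(-107) + 29 = 324*(-107) + 29 = -34668 + 29 = -34639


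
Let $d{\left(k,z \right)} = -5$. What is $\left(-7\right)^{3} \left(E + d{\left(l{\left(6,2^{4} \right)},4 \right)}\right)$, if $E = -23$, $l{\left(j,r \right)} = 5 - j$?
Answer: $9604$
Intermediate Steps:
$\left(-7\right)^{3} \left(E + d{\left(l{\left(6,2^{4} \right)},4 \right)}\right) = \left(-7\right)^{3} \left(-23 - 5\right) = \left(-343\right) \left(-28\right) = 9604$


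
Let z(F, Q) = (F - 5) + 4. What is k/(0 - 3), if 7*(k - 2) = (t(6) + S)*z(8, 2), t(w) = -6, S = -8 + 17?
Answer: -5/3 ≈ -1.6667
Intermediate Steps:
z(F, Q) = -1 + F (z(F, Q) = (-5 + F) + 4 = -1 + F)
S = 9
k = 5 (k = 2 + ((-6 + 9)*(-1 + 8))/7 = 2 + (3*7)/7 = 2 + (1/7)*21 = 2 + 3 = 5)
k/(0 - 3) = 5/(0 - 3) = 5/(-3) = -1/3*5 = -5/3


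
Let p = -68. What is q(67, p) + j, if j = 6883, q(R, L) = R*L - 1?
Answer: 2326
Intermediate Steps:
q(R, L) = -1 + L*R (q(R, L) = L*R - 1 = -1 + L*R)
q(67, p) + j = (-1 - 68*67) + 6883 = (-1 - 4556) + 6883 = -4557 + 6883 = 2326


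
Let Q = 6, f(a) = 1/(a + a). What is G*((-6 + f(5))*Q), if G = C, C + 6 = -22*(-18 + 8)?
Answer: -37878/5 ≈ -7575.6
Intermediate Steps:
C = 214 (C = -6 - 22*(-18 + 8) = -6 - 22*(-10) = -6 + 220 = 214)
G = 214
f(a) = 1/(2*a)
G*((-6 + f(5))*Q) = 214*((-6 + (½)/5)*6) = 214*((-6 + (½)*(⅕))*6) = 214*((-6 + ⅒)*6) = 214*(-59/10*6) = 214*(-177/5) = -37878/5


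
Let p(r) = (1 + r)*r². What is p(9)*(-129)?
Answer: -104490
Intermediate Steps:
p(r) = r²*(1 + r)
p(9)*(-129) = (9²*(1 + 9))*(-129) = (81*10)*(-129) = 810*(-129) = -104490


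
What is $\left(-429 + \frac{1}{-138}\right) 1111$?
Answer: $- \frac{65774533}{138} \approx -4.7663 \cdot 10^{5}$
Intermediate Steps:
$\left(-429 + \frac{1}{-138}\right) 1111 = \left(-429 - \frac{1}{138}\right) 1111 = \left(- \frac{59203}{138}\right) 1111 = - \frac{65774533}{138}$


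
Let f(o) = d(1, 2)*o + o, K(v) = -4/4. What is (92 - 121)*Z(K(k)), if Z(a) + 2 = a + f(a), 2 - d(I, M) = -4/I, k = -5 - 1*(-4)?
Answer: 290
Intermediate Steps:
k = -1 (k = -5 + 4 = -1)
K(v) = -1 (K(v) = -4*¼ = -1)
d(I, M) = 2 + 4/I (d(I, M) = 2 - (-4)/I = 2 + 4/I)
f(o) = 7*o (f(o) = (2 + 4/1)*o + o = (2 + 4*1)*o + o = (2 + 4)*o + o = 6*o + o = 7*o)
Z(a) = -2 + 8*a (Z(a) = -2 + (a + 7*a) = -2 + 8*a)
(92 - 121)*Z(K(k)) = (92 - 121)*(-2 + 8*(-1)) = -29*(-2 - 8) = -29*(-10) = 290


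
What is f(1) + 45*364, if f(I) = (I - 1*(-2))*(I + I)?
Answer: 16386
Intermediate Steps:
f(I) = 2*I*(2 + I) (f(I) = (I + 2)*(2*I) = (2 + I)*(2*I) = 2*I*(2 + I))
f(1) + 45*364 = 2*1*(2 + 1) + 45*364 = 2*1*3 + 16380 = 6 + 16380 = 16386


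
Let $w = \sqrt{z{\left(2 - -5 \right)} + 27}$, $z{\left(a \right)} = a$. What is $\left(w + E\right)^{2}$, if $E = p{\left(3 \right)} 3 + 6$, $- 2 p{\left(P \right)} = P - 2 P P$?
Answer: $\left(87 + \sqrt{34}\right)^{2} \approx 8617.6$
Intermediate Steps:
$p{\left(P \right)} = P^{3}$ ($p{\left(P \right)} = - \frac{P - 2 P P}{2} = - \frac{P \left(- 2 P^{2}\right)}{2} = - \frac{\left(-2\right) P^{3}}{2} = P^{3}$)
$E = 87$ ($E = 3^{3} \cdot 3 + 6 = 27 \cdot 3 + 6 = 81 + 6 = 87$)
$w = \sqrt{34}$ ($w = \sqrt{\left(2 - -5\right) + 27} = \sqrt{\left(2 + 5\right) + 27} = \sqrt{7 + 27} = \sqrt{34} \approx 5.8309$)
$\left(w + E\right)^{2} = \left(\sqrt{34} + 87\right)^{2} = \left(87 + \sqrt{34}\right)^{2}$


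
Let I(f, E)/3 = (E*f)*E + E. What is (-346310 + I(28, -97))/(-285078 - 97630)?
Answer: -443755/382708 ≈ -1.1595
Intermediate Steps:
I(f, E) = 3*E + 3*f*E² (I(f, E) = 3*((E*f)*E + E) = 3*(f*E² + E) = 3*(E + f*E²) = 3*E + 3*f*E²)
(-346310 + I(28, -97))/(-285078 - 97630) = (-346310 + 3*(-97)*(1 - 97*28))/(-285078 - 97630) = (-346310 + 3*(-97)*(1 - 2716))/(-382708) = (-346310 + 3*(-97)*(-2715))*(-1/382708) = (-346310 + 790065)*(-1/382708) = 443755*(-1/382708) = -443755/382708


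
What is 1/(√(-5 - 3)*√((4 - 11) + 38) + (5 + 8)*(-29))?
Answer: -377/142377 - 2*I*√62/142377 ≈ -0.0026479 - 0.00011061*I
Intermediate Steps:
1/(√(-5 - 3)*√((4 - 11) + 38) + (5 + 8)*(-29)) = 1/(√(-8)*√(-7 + 38) + 13*(-29)) = 1/((2*I*√2)*√31 - 377) = 1/(2*I*√62 - 377) = 1/(-377 + 2*I*√62)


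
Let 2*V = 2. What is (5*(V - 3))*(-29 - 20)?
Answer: 490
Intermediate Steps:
V = 1 (V = (½)*2 = 1)
(5*(V - 3))*(-29 - 20) = (5*(1 - 3))*(-29 - 20) = (5*(-2))*(-49) = -10*(-49) = 490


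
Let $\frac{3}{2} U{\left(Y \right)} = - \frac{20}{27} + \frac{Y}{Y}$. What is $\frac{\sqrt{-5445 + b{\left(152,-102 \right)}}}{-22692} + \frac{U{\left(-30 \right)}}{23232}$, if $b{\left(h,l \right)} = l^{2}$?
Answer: $\frac{7}{940896} - \frac{\sqrt{551}}{7564} \approx -0.0030959$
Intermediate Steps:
$U{\left(Y \right)} = \frac{14}{81}$ ($U{\left(Y \right)} = \frac{2 \left(- \frac{20}{27} + \frac{Y}{Y}\right)}{3} = \frac{2 \left(\left(-20\right) \frac{1}{27} + 1\right)}{3} = \frac{2 \left(- \frac{20}{27} + 1\right)}{3} = \frac{2}{3} \cdot \frac{7}{27} = \frac{14}{81}$)
$\frac{\sqrt{-5445 + b{\left(152,-102 \right)}}}{-22692} + \frac{U{\left(-30 \right)}}{23232} = \frac{\sqrt{-5445 + \left(-102\right)^{2}}}{-22692} + \frac{14}{81 \cdot 23232} = \sqrt{-5445 + 10404} \left(- \frac{1}{22692}\right) + \frac{14}{81} \cdot \frac{1}{23232} = \sqrt{4959} \left(- \frac{1}{22692}\right) + \frac{7}{940896} = 3 \sqrt{551} \left(- \frac{1}{22692}\right) + \frac{7}{940896} = - \frac{\sqrt{551}}{7564} + \frac{7}{940896} = \frac{7}{940896} - \frac{\sqrt{551}}{7564}$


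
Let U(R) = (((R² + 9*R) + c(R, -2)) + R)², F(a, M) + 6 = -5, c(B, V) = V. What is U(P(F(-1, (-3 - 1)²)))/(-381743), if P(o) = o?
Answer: -81/381743 ≈ -0.00021218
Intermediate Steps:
F(a, M) = -11 (F(a, M) = -6 - 5 = -11)
U(R) = (-2 + R² + 10*R)² (U(R) = (((R² + 9*R) - 2) + R)² = ((-2 + R² + 9*R) + R)² = (-2 + R² + 10*R)²)
U(P(F(-1, (-3 - 1)²)))/(-381743) = (-2 + (-11)² + 10*(-11))²/(-381743) = (-2 + 121 - 110)²*(-1/381743) = 9²*(-1/381743) = 81*(-1/381743) = -81/381743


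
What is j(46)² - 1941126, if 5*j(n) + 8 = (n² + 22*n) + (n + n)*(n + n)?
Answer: 85660906/25 ≈ 3.4264e+6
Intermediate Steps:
j(n) = -8/5 + n² + 22*n/5 (j(n) = -8/5 + ((n² + 22*n) + (n + n)*(n + n))/5 = -8/5 + ((n² + 22*n) + (2*n)*(2*n))/5 = -8/5 + ((n² + 22*n) + 4*n²)/5 = -8/5 + (5*n² + 22*n)/5 = -8/5 + (n² + 22*n/5) = -8/5 + n² + 22*n/5)
j(46)² - 1941126 = (-8/5 + 46² + (22/5)*46)² - 1941126 = (-8/5 + 2116 + 1012/5)² - 1941126 = (11584/5)² - 1941126 = 134189056/25 - 1941126 = 85660906/25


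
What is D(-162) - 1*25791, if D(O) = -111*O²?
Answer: -2938875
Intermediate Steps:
D(-162) - 1*25791 = -111*(-162)² - 1*25791 = -111*26244 - 25791 = -2913084 - 25791 = -2938875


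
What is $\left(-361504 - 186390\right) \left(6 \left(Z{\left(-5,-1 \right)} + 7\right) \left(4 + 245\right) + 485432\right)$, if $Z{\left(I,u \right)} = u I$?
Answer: $-275787923840$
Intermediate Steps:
$Z{\left(I,u \right)} = I u$
$\left(-361504 - 186390\right) \left(6 \left(Z{\left(-5,-1 \right)} + 7\right) \left(4 + 245\right) + 485432\right) = \left(-361504 - 186390\right) \left(6 \left(\left(-5\right) \left(-1\right) + 7\right) \left(4 + 245\right) + 485432\right) = - 547894 \left(6 \left(5 + 7\right) 249 + 485432\right) = - 547894 \left(6 \cdot 12 \cdot 249 + 485432\right) = - 547894 \left(72 \cdot 249 + 485432\right) = - 547894 \left(17928 + 485432\right) = \left(-547894\right) 503360 = -275787923840$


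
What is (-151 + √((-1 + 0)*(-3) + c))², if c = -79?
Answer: 22725 - 604*I*√19 ≈ 22725.0 - 2632.8*I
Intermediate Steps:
(-151 + √((-1 + 0)*(-3) + c))² = (-151 + √((-1 + 0)*(-3) - 79))² = (-151 + √(-1*(-3) - 79))² = (-151 + √(3 - 79))² = (-151 + √(-76))² = (-151 + 2*I*√19)²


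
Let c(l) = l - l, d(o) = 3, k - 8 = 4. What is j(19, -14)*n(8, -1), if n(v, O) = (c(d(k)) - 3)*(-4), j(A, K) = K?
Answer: -168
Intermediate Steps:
k = 12 (k = 8 + 4 = 12)
c(l) = 0
n(v, O) = 12 (n(v, O) = (0 - 3)*(-4) = -3*(-4) = 12)
j(19, -14)*n(8, -1) = -14*12 = -168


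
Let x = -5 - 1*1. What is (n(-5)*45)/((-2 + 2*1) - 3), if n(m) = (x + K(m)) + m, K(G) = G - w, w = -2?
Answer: 210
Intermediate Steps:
K(G) = 2 + G (K(G) = G - 1*(-2) = G + 2 = 2 + G)
x = -6 (x = -5 - 1 = -6)
n(m) = -4 + 2*m (n(m) = (-6 + (2 + m)) + m = (-4 + m) + m = -4 + 2*m)
(n(-5)*45)/((-2 + 2*1) - 3) = ((-4 + 2*(-5))*45)/((-2 + 2*1) - 3) = ((-4 - 10)*45)/((-2 + 2) - 3) = (-14*45)/(0 - 3) = -630/(-3) = -630*(-1/3) = 210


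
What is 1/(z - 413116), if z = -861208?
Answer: -1/1274324 ≈ -7.8473e-7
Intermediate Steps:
1/(z - 413116) = 1/(-861208 - 413116) = 1/(-1274324) = -1/1274324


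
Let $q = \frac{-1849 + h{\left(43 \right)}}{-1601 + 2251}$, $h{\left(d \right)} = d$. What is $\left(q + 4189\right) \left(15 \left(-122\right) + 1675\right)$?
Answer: $- \frac{42176182}{65} \approx -6.4886 \cdot 10^{5}$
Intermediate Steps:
$q = - \frac{903}{325}$ ($q = \frac{-1849 + 43}{-1601 + 2251} = - \frac{1806}{650} = \left(-1806\right) \frac{1}{650} = - \frac{903}{325} \approx -2.7785$)
$\left(q + 4189\right) \left(15 \left(-122\right) + 1675\right) = \left(- \frac{903}{325} + 4189\right) \left(15 \left(-122\right) + 1675\right) = \frac{1360522 \left(-1830 + 1675\right)}{325} = \frac{1360522}{325} \left(-155\right) = - \frac{42176182}{65}$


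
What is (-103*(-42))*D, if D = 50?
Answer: 216300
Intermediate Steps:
(-103*(-42))*D = -103*(-42)*50 = 4326*50 = 216300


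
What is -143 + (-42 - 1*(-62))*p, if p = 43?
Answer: 717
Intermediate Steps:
-143 + (-42 - 1*(-62))*p = -143 + (-42 - 1*(-62))*43 = -143 + (-42 + 62)*43 = -143 + 20*43 = -143 + 860 = 717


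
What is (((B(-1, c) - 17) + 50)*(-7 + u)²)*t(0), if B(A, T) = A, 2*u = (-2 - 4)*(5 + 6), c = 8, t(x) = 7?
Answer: 358400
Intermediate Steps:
u = -33 (u = ((-2 - 4)*(5 + 6))/2 = (-6*11)/2 = (½)*(-66) = -33)
(((B(-1, c) - 17) + 50)*(-7 + u)²)*t(0) = (((-1 - 17) + 50)*(-7 - 33)²)*7 = ((-18 + 50)*(-40)²)*7 = (32*1600)*7 = 51200*7 = 358400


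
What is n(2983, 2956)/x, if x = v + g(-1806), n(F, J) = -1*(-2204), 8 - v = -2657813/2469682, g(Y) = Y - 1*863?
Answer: -5443179128/6569165989 ≈ -0.82860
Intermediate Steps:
g(Y) = -863 + Y (g(Y) = Y - 863 = -863 + Y)
v = 22415269/2469682 (v = 8 - (-2657813)/2469682 = 8 - 1*(-2657813/2469682) = 8 + 2657813/2469682 = 22415269/2469682 ≈ 9.0762)
n(F, J) = 2204
x = -6569165989/2469682 (x = 22415269/2469682 + (-863 - 1806) = 22415269/2469682 - 2669 = -6569165989/2469682 ≈ -2659.9)
n(2983, 2956)/x = 2204/(-6569165989/2469682) = 2204*(-2469682/6569165989) = -5443179128/6569165989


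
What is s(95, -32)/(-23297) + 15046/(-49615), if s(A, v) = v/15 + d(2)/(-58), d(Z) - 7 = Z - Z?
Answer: -12194436037/40224646794 ≈ -0.30316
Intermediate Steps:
d(Z) = 7 (d(Z) = 7 + (Z - Z) = 7 + 0 = 7)
s(A, v) = -7/58 + v/15 (s(A, v) = v/15 + 7/(-58) = v*(1/15) + 7*(-1/58) = v/15 - 7/58 = -7/58 + v/15)
s(95, -32)/(-23297) + 15046/(-49615) = (-7/58 + (1/15)*(-32))/(-23297) + 15046/(-49615) = (-7/58 - 32/15)*(-1/23297) + 15046*(-1/49615) = -1961/870*(-1/23297) - 15046/49615 = 1961/20268390 - 15046/49615 = -12194436037/40224646794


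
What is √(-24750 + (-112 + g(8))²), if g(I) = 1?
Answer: 3*I*√1381 ≈ 111.49*I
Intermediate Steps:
√(-24750 + (-112 + g(8))²) = √(-24750 + (-112 + 1)²) = √(-24750 + (-111)²) = √(-24750 + 12321) = √(-12429) = 3*I*√1381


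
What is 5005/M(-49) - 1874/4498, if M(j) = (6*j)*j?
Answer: -320311/4628442 ≈ -0.069205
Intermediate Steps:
M(j) = 6*j²
5005/M(-49) - 1874/4498 = 5005/((6*(-49)²)) - 1874/4498 = 5005/((6*2401)) - 1874*1/4498 = 5005/14406 - 937/2249 = 5005*(1/14406) - 937/2249 = 715/2058 - 937/2249 = -320311/4628442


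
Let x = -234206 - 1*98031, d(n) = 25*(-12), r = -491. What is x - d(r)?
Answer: -331937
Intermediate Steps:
d(n) = -300
x = -332237 (x = -234206 - 98031 = -332237)
x - d(r) = -332237 - 1*(-300) = -332237 + 300 = -331937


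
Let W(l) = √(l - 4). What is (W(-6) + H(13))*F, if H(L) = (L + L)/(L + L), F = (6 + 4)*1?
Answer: 10 + 10*I*√10 ≈ 10.0 + 31.623*I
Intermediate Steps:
W(l) = √(-4 + l)
F = 10 (F = 10*1 = 10)
H(L) = 1 (H(L) = (2*L)/((2*L)) = (2*L)*(1/(2*L)) = 1)
(W(-6) + H(13))*F = (√(-4 - 6) + 1)*10 = (√(-10) + 1)*10 = (I*√10 + 1)*10 = (1 + I*√10)*10 = 10 + 10*I*√10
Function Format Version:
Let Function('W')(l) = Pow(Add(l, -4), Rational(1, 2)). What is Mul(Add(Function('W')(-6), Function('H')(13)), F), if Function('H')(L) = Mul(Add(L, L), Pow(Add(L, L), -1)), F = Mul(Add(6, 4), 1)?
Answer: Add(10, Mul(10, I, Pow(10, Rational(1, 2)))) ≈ Add(10.000, Mul(31.623, I))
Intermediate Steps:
Function('W')(l) = Pow(Add(-4, l), Rational(1, 2))
F = 10 (F = Mul(10, 1) = 10)
Function('H')(L) = 1 (Function('H')(L) = Mul(Mul(2, L), Pow(Mul(2, L), -1)) = Mul(Mul(2, L), Mul(Rational(1, 2), Pow(L, -1))) = 1)
Mul(Add(Function('W')(-6), Function('H')(13)), F) = Mul(Add(Pow(Add(-4, -6), Rational(1, 2)), 1), 10) = Mul(Add(Pow(-10, Rational(1, 2)), 1), 10) = Mul(Add(Mul(I, Pow(10, Rational(1, 2))), 1), 10) = Mul(Add(1, Mul(I, Pow(10, Rational(1, 2)))), 10) = Add(10, Mul(10, I, Pow(10, Rational(1, 2))))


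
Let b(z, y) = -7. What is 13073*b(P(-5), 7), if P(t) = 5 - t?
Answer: -91511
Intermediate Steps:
13073*b(P(-5), 7) = 13073*(-7) = -91511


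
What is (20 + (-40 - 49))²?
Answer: 4761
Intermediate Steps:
(20 + (-40 - 49))² = (20 - 89)² = (-69)² = 4761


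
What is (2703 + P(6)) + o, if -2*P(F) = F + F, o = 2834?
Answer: 5531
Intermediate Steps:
P(F) = -F (P(F) = -(F + F)/2 = -F)
(2703 + P(6)) + o = (2703 - 1*6) + 2834 = (2703 - 6) + 2834 = 2697 + 2834 = 5531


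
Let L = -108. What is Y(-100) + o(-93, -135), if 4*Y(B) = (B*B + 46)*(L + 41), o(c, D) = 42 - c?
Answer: -336271/2 ≈ -1.6814e+5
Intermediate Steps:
Y(B) = -1541/2 - 67*B**2/4 (Y(B) = ((B*B + 46)*(-108 + 41))/4 = ((B**2 + 46)*(-67))/4 = ((46 + B**2)*(-67))/4 = (-3082 - 67*B**2)/4 = -1541/2 - 67*B**2/4)
Y(-100) + o(-93, -135) = (-1541/2 - 67/4*(-100)**2) + (42 - 1*(-93)) = (-1541/2 - 67/4*10000) + (42 + 93) = (-1541/2 - 167500) + 135 = -336541/2 + 135 = -336271/2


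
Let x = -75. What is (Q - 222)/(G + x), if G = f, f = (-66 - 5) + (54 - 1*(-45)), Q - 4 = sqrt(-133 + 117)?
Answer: 218/47 - 4*I/47 ≈ 4.6383 - 0.085106*I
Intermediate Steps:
Q = 4 + 4*I (Q = 4 + sqrt(-133 + 117) = 4 + sqrt(-16) = 4 + 4*I ≈ 4.0 + 4.0*I)
f = 28 (f = -71 + (54 + 45) = -71 + 99 = 28)
G = 28
(Q - 222)/(G + x) = ((4 + 4*I) - 222)/(28 - 75) = (-218 + 4*I)/(-47) = (-218 + 4*I)*(-1/47) = 218/47 - 4*I/47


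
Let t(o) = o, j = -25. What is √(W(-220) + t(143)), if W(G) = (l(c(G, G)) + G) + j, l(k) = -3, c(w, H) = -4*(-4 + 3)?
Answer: I*√105 ≈ 10.247*I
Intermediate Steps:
c(w, H) = 4 (c(w, H) = -4*(-1) = 4)
W(G) = -28 + G (W(G) = (-3 + G) - 25 = -28 + G)
√(W(-220) + t(143)) = √((-28 - 220) + 143) = √(-248 + 143) = √(-105) = I*√105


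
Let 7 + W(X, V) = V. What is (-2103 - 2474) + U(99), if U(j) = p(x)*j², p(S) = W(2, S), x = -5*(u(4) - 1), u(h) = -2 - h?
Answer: 269851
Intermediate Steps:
W(X, V) = -7 + V
x = 35 (x = -5*((-2 - 1*4) - 1) = -5*((-2 - 4) - 1) = -5*(-6 - 1) = -5*(-7) = 35)
p(S) = -7 + S
U(j) = 28*j² (U(j) = (-7 + 35)*j² = 28*j²)
(-2103 - 2474) + U(99) = (-2103 - 2474) + 28*99² = -4577 + 28*9801 = -4577 + 274428 = 269851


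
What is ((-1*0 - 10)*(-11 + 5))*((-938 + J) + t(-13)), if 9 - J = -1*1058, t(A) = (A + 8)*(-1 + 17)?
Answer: 2940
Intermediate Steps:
t(A) = 128 + 16*A (t(A) = (8 + A)*16 = 128 + 16*A)
J = 1067 (J = 9 - (-1)*1058 = 9 - 1*(-1058) = 9 + 1058 = 1067)
((-1*0 - 10)*(-11 + 5))*((-938 + J) + t(-13)) = ((-1*0 - 10)*(-11 + 5))*((-938 + 1067) + (128 + 16*(-13))) = ((0 - 10)*(-6))*(129 + (128 - 208)) = (-10*(-6))*(129 - 80) = 60*49 = 2940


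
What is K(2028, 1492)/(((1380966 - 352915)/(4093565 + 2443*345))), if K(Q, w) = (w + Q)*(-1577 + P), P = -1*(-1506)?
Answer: -1233705088000/1028051 ≈ -1.2000e+6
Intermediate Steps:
P = 1506
K(Q, w) = -71*Q - 71*w (K(Q, w) = (w + Q)*(-1577 + 1506) = (Q + w)*(-71) = -71*Q - 71*w)
K(2028, 1492)/(((1380966 - 352915)/(4093565 + 2443*345))) = (-71*2028 - 71*1492)/(((1380966 - 352915)/(4093565 + 2443*345))) = (-143988 - 105932)/((1028051/(4093565 + 842835))) = -249920/(1028051/4936400) = -249920/(1028051*(1/4936400)) = -249920/1028051/4936400 = -249920*4936400/1028051 = -1233705088000/1028051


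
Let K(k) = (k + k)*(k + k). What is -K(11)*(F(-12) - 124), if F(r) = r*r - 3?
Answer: -8228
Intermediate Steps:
K(k) = 4*k² (K(k) = (2*k)*(2*k) = 4*k²)
F(r) = -3 + r² (F(r) = r² - 3 = -3 + r²)
-K(11)*(F(-12) - 124) = -4*11²*((-3 + (-12)²) - 124) = -4*121*((-3 + 144) - 124) = -484*(141 - 124) = -484*17 = -1*8228 = -8228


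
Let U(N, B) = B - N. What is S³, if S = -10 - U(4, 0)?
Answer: -216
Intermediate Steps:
S = -6 (S = -10 - (0 - 1*4) = -10 - (0 - 4) = -10 - 1*(-4) = -10 + 4 = -6)
S³ = (-6)³ = -216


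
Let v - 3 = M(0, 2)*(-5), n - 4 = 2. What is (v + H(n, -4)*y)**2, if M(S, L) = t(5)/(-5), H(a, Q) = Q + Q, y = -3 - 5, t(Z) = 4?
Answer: 5041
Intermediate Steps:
n = 6 (n = 4 + 2 = 6)
y = -8
H(a, Q) = 2*Q
M(S, L) = -4/5 (M(S, L) = 4/(-5) = 4*(-1/5) = -4/5)
v = 7 (v = 3 - 4/5*(-5) = 3 + 4 = 7)
(v + H(n, -4)*y)**2 = (7 + (2*(-4))*(-8))**2 = (7 - 8*(-8))**2 = (7 + 64)**2 = 71**2 = 5041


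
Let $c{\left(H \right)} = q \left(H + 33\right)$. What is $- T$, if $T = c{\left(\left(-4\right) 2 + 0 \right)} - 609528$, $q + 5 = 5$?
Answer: $609528$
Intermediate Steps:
$q = 0$ ($q = -5 + 5 = 0$)
$c{\left(H \right)} = 0$ ($c{\left(H \right)} = 0 \left(H + 33\right) = 0 \left(33 + H\right) = 0$)
$T = -609528$ ($T = 0 - 609528 = -609528$)
$- T = \left(-1\right) \left(-609528\right) = 609528$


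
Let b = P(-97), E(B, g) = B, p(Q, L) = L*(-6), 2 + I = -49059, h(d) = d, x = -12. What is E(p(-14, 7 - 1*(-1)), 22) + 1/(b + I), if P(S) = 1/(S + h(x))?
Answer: -256687309/5347650 ≈ -48.000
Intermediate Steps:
I = -49061 (I = -2 - 49059 = -49061)
p(Q, L) = -6*L
P(S) = 1/(-12 + S) (P(S) = 1/(S - 12) = 1/(-12 + S))
b = -1/109 (b = 1/(-12 - 97) = 1/(-109) = -1/109 ≈ -0.0091743)
E(p(-14, 7 - 1*(-1)), 22) + 1/(b + I) = -6*(7 - 1*(-1)) + 1/(-1/109 - 49061) = -6*(7 + 1) + 1/(-5347650/109) = -6*8 - 109/5347650 = -48 - 109/5347650 = -256687309/5347650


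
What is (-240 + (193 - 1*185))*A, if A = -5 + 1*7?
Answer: -464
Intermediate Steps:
A = 2 (A = -5 + 7 = 2)
(-240 + (193 - 1*185))*A = (-240 + (193 - 1*185))*2 = (-240 + (193 - 185))*2 = (-240 + 8)*2 = -232*2 = -464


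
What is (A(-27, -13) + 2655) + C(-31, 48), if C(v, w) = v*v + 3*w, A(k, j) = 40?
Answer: 3800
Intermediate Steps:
C(v, w) = v² + 3*w
(A(-27, -13) + 2655) + C(-31, 48) = (40 + 2655) + ((-31)² + 3*48) = 2695 + (961 + 144) = 2695 + 1105 = 3800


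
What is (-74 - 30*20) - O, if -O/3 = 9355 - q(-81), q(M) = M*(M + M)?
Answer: -11975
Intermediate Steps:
q(M) = 2*M**2 (q(M) = M*(2*M) = 2*M**2)
O = 11301 (O = -3*(9355 - 2*(-81)**2) = -3*(9355 - 2*6561) = -3*(9355 - 1*13122) = -3*(9355 - 13122) = -3*(-3767) = 11301)
(-74 - 30*20) - O = (-74 - 30*20) - 1*11301 = (-74 - 600) - 11301 = -674 - 11301 = -11975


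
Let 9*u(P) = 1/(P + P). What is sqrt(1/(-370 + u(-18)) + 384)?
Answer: 2*sqrt(1379649889095)/119881 ≈ 19.596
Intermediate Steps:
u(P) = 1/(18*P) (u(P) = 1/(9*(P + P)) = 1/(9*((2*P))) = (1/(2*P))/9 = 1/(18*P))
sqrt(1/(-370 + u(-18)) + 384) = sqrt(1/(-370 + (1/18)/(-18)) + 384) = sqrt(1/(-370 + (1/18)*(-1/18)) + 384) = sqrt(1/(-370 - 1/324) + 384) = sqrt(1/(-119881/324) + 384) = sqrt(-324/119881 + 384) = sqrt(46033980/119881) = 2*sqrt(1379649889095)/119881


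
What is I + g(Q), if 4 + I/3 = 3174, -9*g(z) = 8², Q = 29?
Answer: 85526/9 ≈ 9502.9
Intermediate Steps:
g(z) = -64/9 (g(z) = -⅑*8² = -⅑*64 = -64/9)
I = 9510 (I = -12 + 3*3174 = -12 + 9522 = 9510)
I + g(Q) = 9510 - 64/9 = 85526/9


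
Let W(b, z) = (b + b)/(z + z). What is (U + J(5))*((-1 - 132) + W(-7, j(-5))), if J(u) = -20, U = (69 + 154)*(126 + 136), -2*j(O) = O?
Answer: -39657674/5 ≈ -7.9315e+6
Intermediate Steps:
j(O) = -O/2
U = 58426 (U = 223*262 = 58426)
W(b, z) = b/z (W(b, z) = (2*b)/((2*z)) = (2*b)*(1/(2*z)) = b/z)
(U + J(5))*((-1 - 132) + W(-7, j(-5))) = (58426 - 20)*((-1 - 132) - 7/((-½*(-5)))) = 58406*(-133 - 7/5/2) = 58406*(-133 - 7*⅖) = 58406*(-133 - 14/5) = 58406*(-679/5) = -39657674/5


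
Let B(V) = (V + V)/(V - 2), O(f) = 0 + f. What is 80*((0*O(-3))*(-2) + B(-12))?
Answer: 960/7 ≈ 137.14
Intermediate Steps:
O(f) = f
B(V) = 2*V/(-2 + V) (B(V) = (2*V)/(-2 + V) = 2*V/(-2 + V))
80*((0*O(-3))*(-2) + B(-12)) = 80*((0*(-3))*(-2) + 2*(-12)/(-2 - 12)) = 80*(0*(-2) + 2*(-12)/(-14)) = 80*(0 + 2*(-12)*(-1/14)) = 80*(0 + 12/7) = 80*(12/7) = 960/7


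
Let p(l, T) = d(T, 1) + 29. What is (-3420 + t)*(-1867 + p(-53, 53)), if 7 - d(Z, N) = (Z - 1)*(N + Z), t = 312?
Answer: 14418012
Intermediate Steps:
d(Z, N) = 7 - (-1 + Z)*(N + Z) (d(Z, N) = 7 - (Z - 1)*(N + Z) = 7 - (-1 + Z)*(N + Z))
p(l, T) = 37 - T² (p(l, T) = (7 + 1 + T - T² - 1*1*T) + 29 = (7 + 1 + T - T² - T) + 29 = (8 - T²) + 29 = 37 - T²)
(-3420 + t)*(-1867 + p(-53, 53)) = (-3420 + 312)*(-1867 + (37 - 1*53²)) = -3108*(-1867 + (37 - 1*2809)) = -3108*(-1867 + (37 - 2809)) = -3108*(-1867 - 2772) = -3108*(-4639) = 14418012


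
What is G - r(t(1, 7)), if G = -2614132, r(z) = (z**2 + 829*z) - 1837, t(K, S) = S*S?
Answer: -2655317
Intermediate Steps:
t(K, S) = S**2
r(z) = -1837 + z**2 + 829*z
G - r(t(1, 7)) = -2614132 - (-1837 + (7**2)**2 + 829*7**2) = -2614132 - (-1837 + 49**2 + 829*49) = -2614132 - (-1837 + 2401 + 40621) = -2614132 - 1*41185 = -2614132 - 41185 = -2655317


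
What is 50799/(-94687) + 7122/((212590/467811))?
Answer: 157731303699372/10064754665 ≈ 15672.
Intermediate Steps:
50799/(-94687) + 7122/((212590/467811)) = 50799*(-1/94687) + 7122/((212590*(1/467811))) = -50799/94687 + 7122/(212590/467811) = -50799/94687 + 7122*(467811/212590) = -50799/94687 + 1665874971/106295 = 157731303699372/10064754665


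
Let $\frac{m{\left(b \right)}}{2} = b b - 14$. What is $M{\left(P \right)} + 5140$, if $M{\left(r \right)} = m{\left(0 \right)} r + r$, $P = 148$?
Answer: $1144$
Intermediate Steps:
$m{\left(b \right)} = -28 + 2 b^{2}$ ($m{\left(b \right)} = 2 \left(b b - 14\right) = 2 \left(b^{2} - 14\right) = 2 \left(-14 + b^{2}\right) = -28 + 2 b^{2}$)
$M{\left(r \right)} = - 27 r$ ($M{\left(r \right)} = \left(-28 + 2 \cdot 0^{2}\right) r + r = \left(-28 + 2 \cdot 0\right) r + r = \left(-28 + 0\right) r + r = - 28 r + r = - 27 r$)
$M{\left(P \right)} + 5140 = \left(-27\right) 148 + 5140 = -3996 + 5140 = 1144$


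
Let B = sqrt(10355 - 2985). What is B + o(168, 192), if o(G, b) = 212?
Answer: 212 + sqrt(7370) ≈ 297.85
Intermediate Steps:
B = sqrt(7370) ≈ 85.849
B + o(168, 192) = sqrt(7370) + 212 = 212 + sqrt(7370)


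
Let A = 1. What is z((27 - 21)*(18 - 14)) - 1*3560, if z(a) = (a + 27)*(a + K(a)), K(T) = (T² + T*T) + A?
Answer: 56467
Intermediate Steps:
K(T) = 1 + 2*T² (K(T) = (T² + T*T) + 1 = (T² + T²) + 1 = 2*T² + 1 = 1 + 2*T²)
z(a) = (27 + a)*(1 + a + 2*a²) (z(a) = (a + 27)*(a + (1 + 2*a²)) = (27 + a)*(1 + a + 2*a²))
z((27 - 21)*(18 - 14)) - 1*3560 = (27 + 2*((27 - 21)*(18 - 14))³ + 28*((27 - 21)*(18 - 14)) + 55*((27 - 21)*(18 - 14))²) - 1*3560 = (27 + 2*(6*4)³ + 28*(6*4) + 55*(6*4)²) - 3560 = (27 + 2*24³ + 28*24 + 55*24²) - 3560 = (27 + 2*13824 + 672 + 55*576) - 3560 = (27 + 27648 + 672 + 31680) - 3560 = 60027 - 3560 = 56467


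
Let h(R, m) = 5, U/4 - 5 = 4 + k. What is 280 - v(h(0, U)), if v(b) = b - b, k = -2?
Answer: 280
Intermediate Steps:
U = 28 (U = 20 + 4*(4 - 2) = 20 + 4*2 = 20 + 8 = 28)
v(b) = 0
280 - v(h(0, U)) = 280 - 1*0 = 280 + 0 = 280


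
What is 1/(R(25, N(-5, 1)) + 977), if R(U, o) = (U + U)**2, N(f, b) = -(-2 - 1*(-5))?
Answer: 1/3477 ≈ 0.00028760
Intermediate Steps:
N(f, b) = -3 (N(f, b) = -(-2 + 5) = -1*3 = -3)
R(U, o) = 4*U**2 (R(U, o) = (2*U)**2 = 4*U**2)
1/(R(25, N(-5, 1)) + 977) = 1/(4*25**2 + 977) = 1/(4*625 + 977) = 1/(2500 + 977) = 1/3477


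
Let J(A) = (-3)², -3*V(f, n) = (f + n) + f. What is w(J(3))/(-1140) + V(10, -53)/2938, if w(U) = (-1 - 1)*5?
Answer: 1048/83733 ≈ 0.012516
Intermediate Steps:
V(f, n) = -2*f/3 - n/3 (V(f, n) = -((f + n) + f)/3 = -(n + 2*f)/3 = -2*f/3 - n/3)
J(A) = 9
w(U) = -10 (w(U) = -2*5 = -10)
w(J(3))/(-1140) + V(10, -53)/2938 = -10/(-1140) + (-⅔*10 - ⅓*(-53))/2938 = -10*(-1/1140) + (-20/3 + 53/3)*(1/2938) = 1/114 + 11*(1/2938) = 1/114 + 11/2938 = 1048/83733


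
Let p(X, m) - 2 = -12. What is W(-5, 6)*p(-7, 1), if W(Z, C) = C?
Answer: -60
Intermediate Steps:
p(X, m) = -10 (p(X, m) = 2 - 12 = -10)
W(-5, 6)*p(-7, 1) = 6*(-10) = -60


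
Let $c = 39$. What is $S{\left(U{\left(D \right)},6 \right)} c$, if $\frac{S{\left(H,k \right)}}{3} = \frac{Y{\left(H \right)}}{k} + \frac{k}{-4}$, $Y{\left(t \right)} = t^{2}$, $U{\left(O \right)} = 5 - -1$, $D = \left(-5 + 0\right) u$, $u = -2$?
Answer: $\frac{1053}{2} \approx 526.5$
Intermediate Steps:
$D = 10$ ($D = \left(-5 + 0\right) \left(-2\right) = \left(-5\right) \left(-2\right) = 10$)
$U{\left(O \right)} = 6$ ($U{\left(O \right)} = 5 + 1 = 6$)
$S{\left(H,k \right)} = - \frac{3 k}{4} + \frac{3 H^{2}}{k}$ ($S{\left(H,k \right)} = 3 \left(\frac{H^{2}}{k} + \frac{k}{-4}\right) = 3 \left(\frac{H^{2}}{k} + k \left(- \frac{1}{4}\right)\right) = 3 \left(\frac{H^{2}}{k} - \frac{k}{4}\right) = 3 \left(- \frac{k}{4} + \frac{H^{2}}{k}\right) = - \frac{3 k}{4} + \frac{3 H^{2}}{k}$)
$S{\left(U{\left(D \right)},6 \right)} c = \left(\left(- \frac{3}{4}\right) 6 + \frac{3 \cdot 6^{2}}{6}\right) 39 = \left(- \frac{9}{2} + 3 \cdot 36 \cdot \frac{1}{6}\right) 39 = \left(- \frac{9}{2} + 18\right) 39 = \frac{27}{2} \cdot 39 = \frac{1053}{2}$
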